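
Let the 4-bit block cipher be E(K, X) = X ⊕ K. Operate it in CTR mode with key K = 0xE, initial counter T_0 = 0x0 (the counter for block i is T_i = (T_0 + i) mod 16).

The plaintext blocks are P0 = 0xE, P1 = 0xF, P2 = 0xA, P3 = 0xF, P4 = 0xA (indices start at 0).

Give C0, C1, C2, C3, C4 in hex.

CTR encryption: S_i = E(K, T_i) where T_i is the counter for block i; C_i = P_i ⊕ S_i.
C0: T = 0x0, S = E(K, T) = 0xE; 0xE ⊕ 0xE = 0x0.
C1: T = 0x1, S = E(K, T) = 0xF; 0xF ⊕ 0xF = 0x0.
C2: T = 0x2, S = E(K, T) = 0xC; 0xA ⊕ 0xC = 0x6.
C3: T = 0x3, S = E(K, T) = 0xD; 0xF ⊕ 0xD = 0x2.
C4: T = 0x4, S = E(K, T) = 0xA; 0xA ⊕ 0xA = 0x0.

C0 = 0x0, C1 = 0x0, C2 = 0x6, C3 = 0x2, C4 = 0x0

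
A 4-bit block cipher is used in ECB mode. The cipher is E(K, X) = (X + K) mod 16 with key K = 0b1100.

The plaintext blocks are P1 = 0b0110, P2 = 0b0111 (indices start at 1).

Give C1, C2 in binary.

C1 = 0b0010, C2 = 0b0011

ECB encryption: C_i = E(K, P_i).
C1: E(K, 0b0110) = 0b0010.
C2: E(K, 0b0111) = 0b0011.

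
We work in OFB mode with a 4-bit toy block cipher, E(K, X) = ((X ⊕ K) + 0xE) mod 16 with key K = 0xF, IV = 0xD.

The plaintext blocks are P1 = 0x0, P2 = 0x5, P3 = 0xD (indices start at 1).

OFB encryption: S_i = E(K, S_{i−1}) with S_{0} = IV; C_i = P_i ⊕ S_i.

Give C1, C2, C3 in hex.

C1: S = E(K, 0xD) = 0x0; 0x0 ⊕ 0x0 = 0x0.
C2: S = E(K, 0x0) = 0xD; 0x5 ⊕ 0xD = 0x8.
C3: S = E(K, 0xD) = 0x0; 0xD ⊕ 0x0 = 0xD.

C1 = 0x0, C2 = 0x8, C3 = 0xD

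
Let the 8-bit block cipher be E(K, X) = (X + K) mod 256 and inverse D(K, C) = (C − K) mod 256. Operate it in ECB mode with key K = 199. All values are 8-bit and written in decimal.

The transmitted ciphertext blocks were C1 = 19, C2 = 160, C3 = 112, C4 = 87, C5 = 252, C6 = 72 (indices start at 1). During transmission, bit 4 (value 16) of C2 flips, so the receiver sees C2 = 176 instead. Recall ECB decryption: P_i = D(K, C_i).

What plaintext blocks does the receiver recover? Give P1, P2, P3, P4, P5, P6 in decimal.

Only C2 changed, to 176. In ECB, a change in C_i affects only P_i. Decrypting the received ciphertext:
P1: D(K, 19) = 76.
P2: D(K, 176) = 233.
P3: D(K, 112) = 169.
P4: D(K, 87) = 144.
P5: D(K, 252) = 53.
P6: D(K, 72) = 129.
Blocks that differ from the original plaintext: P2.

P1 = 76, P2 = 233, P3 = 169, P4 = 144, P5 = 53, P6 = 129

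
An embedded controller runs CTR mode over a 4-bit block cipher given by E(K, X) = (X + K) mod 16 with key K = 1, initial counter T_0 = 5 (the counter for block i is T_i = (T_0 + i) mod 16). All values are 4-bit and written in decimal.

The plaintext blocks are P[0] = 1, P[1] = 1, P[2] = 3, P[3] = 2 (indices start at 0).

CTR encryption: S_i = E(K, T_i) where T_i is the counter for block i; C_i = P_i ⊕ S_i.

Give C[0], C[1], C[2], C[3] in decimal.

C[0]: T = 5, S = E(K, T) = 6; 1 ⊕ 6 = 7.
C[1]: T = 6, S = E(K, T) = 7; 1 ⊕ 7 = 6.
C[2]: T = 7, S = E(K, T) = 8; 3 ⊕ 8 = 11.
C[3]: T = 8, S = E(K, T) = 9; 2 ⊕ 9 = 11.

C[0] = 7, C[1] = 6, C[2] = 11, C[3] = 11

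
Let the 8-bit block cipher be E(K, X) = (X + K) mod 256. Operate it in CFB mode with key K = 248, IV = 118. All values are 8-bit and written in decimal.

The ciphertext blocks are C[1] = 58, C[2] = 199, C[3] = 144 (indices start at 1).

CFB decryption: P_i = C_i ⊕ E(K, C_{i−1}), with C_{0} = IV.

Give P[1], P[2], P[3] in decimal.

P[1] = 84, P[2] = 245, P[3] = 47

P[1]: E(K, 118) = 110; 58 ⊕ 110 = 84.
P[2]: E(K, 58) = 50; 199 ⊕ 50 = 245.
P[3]: E(K, 199) = 191; 144 ⊕ 191 = 47.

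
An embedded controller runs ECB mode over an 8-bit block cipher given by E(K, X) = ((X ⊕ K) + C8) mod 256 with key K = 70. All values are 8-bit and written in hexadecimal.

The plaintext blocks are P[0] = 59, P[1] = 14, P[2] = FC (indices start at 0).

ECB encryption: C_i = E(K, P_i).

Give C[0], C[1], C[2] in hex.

C[0]: E(K, 59) = F1.
C[1]: E(K, 14) = 2C.
C[2]: E(K, FC) = 54.

C[0] = F1, C[1] = 2C, C[2] = 54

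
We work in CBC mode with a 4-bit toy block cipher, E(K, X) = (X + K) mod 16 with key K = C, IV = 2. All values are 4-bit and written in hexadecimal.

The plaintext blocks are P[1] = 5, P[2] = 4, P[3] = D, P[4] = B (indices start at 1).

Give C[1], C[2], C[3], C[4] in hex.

C[1] = 3, C[2] = 3, C[3] = A, C[4] = D

CBC encryption: C_i = E(K, P_i ⊕ C_{i−1}), with C_{0} = IV.
C[1]: P[1] ⊕ 2 = 7; E(K, 7) = 3.
C[2]: P[2] ⊕ 3 = 7; E(K, 7) = 3.
C[3]: P[3] ⊕ 3 = E; E(K, E) = A.
C[4]: P[4] ⊕ A = 1; E(K, 1) = D.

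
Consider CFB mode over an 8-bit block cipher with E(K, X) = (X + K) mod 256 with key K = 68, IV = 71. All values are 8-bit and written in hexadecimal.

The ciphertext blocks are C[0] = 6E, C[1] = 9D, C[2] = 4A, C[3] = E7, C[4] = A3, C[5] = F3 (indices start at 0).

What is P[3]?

P[3] = 55

CFB decryption: P_i = C_i ⊕ E(K, C_{i−1}), with C_{−1} = IV.
P[3]: E(K, 4A) = B2; E7 ⊕ B2 = 55.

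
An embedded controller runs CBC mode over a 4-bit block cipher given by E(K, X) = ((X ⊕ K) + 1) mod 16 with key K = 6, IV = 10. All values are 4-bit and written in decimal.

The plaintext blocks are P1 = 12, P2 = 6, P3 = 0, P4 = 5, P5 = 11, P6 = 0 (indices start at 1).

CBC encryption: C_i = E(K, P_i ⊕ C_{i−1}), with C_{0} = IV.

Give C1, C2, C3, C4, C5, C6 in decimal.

C1 = 1, C2 = 2, C3 = 5, C4 = 7, C5 = 11, C6 = 14

C1: P1 ⊕ 10 = 6; E(K, 6) = 1.
C2: P2 ⊕ 1 = 7; E(K, 7) = 2.
C3: P3 ⊕ 2 = 2; E(K, 2) = 5.
C4: P4 ⊕ 5 = 0; E(K, 0) = 7.
C5: P5 ⊕ 7 = 12; E(K, 12) = 11.
C6: P6 ⊕ 11 = 11; E(K, 11) = 14.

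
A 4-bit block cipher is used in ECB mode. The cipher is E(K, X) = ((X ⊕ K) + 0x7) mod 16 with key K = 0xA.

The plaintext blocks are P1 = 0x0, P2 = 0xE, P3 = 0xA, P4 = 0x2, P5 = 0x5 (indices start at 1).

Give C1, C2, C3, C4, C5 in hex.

ECB encryption: C_i = E(K, P_i).
C1: E(K, 0x0) = 0x1.
C2: E(K, 0xE) = 0xB.
C3: E(K, 0xA) = 0x7.
C4: E(K, 0x2) = 0xF.
C5: E(K, 0x5) = 0x6.

C1 = 0x1, C2 = 0xB, C3 = 0x7, C4 = 0xF, C5 = 0x6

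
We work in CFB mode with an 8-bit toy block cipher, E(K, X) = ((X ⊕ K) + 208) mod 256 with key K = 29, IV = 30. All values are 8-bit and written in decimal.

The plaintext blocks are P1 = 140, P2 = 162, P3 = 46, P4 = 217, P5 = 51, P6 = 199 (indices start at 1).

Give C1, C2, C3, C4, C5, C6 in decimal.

C1 = 95, C2 = 176, C3 = 83, C4 = 199, C5 = 153, C6 = 147

CFB encryption: C_i = P_i ⊕ E(K, C_{i−1}), with C_{0} = IV.
C1: E(K, 30) = 211; 140 ⊕ 211 = 95.
C2: E(K, 95) = 18; 162 ⊕ 18 = 176.
C3: E(K, 176) = 125; 46 ⊕ 125 = 83.
C4: E(K, 83) = 30; 217 ⊕ 30 = 199.
C5: E(K, 199) = 170; 51 ⊕ 170 = 153.
C6: E(K, 153) = 84; 199 ⊕ 84 = 147.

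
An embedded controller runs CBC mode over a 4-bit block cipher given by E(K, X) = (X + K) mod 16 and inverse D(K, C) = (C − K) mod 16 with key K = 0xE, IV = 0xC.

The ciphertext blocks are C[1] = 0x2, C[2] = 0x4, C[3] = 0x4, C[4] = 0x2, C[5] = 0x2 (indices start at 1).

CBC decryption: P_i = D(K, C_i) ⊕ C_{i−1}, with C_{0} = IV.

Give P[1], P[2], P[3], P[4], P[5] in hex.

P[1]: D(K, 0x2) = 0x4; 0x4 ⊕ 0xC = 0x8.
P[2]: D(K, 0x4) = 0x6; 0x6 ⊕ 0x2 = 0x4.
P[3]: D(K, 0x4) = 0x6; 0x6 ⊕ 0x4 = 0x2.
P[4]: D(K, 0x2) = 0x4; 0x4 ⊕ 0x4 = 0x0.
P[5]: D(K, 0x2) = 0x4; 0x4 ⊕ 0x2 = 0x6.

P[1] = 0x8, P[2] = 0x4, P[3] = 0x2, P[4] = 0x0, P[5] = 0x6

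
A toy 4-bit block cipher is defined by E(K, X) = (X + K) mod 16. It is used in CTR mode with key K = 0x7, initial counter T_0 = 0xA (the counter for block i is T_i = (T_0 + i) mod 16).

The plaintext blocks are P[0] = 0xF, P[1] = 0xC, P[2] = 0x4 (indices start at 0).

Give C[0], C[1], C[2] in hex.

C[0] = 0xE, C[1] = 0xE, C[2] = 0x7

CTR encryption: S_i = E(K, T_i) where T_i is the counter for block i; C_i = P_i ⊕ S_i.
C[0]: T = 0xA, S = E(K, T) = 0x1; 0xF ⊕ 0x1 = 0xE.
C[1]: T = 0xB, S = E(K, T) = 0x2; 0xC ⊕ 0x2 = 0xE.
C[2]: T = 0xC, S = E(K, T) = 0x3; 0x4 ⊕ 0x3 = 0x7.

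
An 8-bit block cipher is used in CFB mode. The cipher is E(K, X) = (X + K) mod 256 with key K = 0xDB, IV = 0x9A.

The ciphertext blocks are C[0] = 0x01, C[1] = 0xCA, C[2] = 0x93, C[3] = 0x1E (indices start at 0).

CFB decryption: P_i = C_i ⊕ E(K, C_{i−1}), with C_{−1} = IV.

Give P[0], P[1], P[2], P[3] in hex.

P[0] = 0x74, P[1] = 0x16, P[2] = 0x36, P[3] = 0x70

P[0]: E(K, 0x9A) = 0x75; 0x01 ⊕ 0x75 = 0x74.
P[1]: E(K, 0x01) = 0xDC; 0xCA ⊕ 0xDC = 0x16.
P[2]: E(K, 0xCA) = 0xA5; 0x93 ⊕ 0xA5 = 0x36.
P[3]: E(K, 0x93) = 0x6E; 0x1E ⊕ 0x6E = 0x70.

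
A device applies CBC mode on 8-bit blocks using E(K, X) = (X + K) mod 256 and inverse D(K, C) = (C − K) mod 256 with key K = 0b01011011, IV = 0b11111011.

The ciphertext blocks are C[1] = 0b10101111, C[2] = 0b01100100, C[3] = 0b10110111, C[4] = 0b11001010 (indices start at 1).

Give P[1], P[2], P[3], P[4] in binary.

CBC decryption: P_i = D(K, C_i) ⊕ C_{i−1}, with C_{0} = IV.
P[1]: D(K, 0b10101111) = 0b01010100; 0b01010100 ⊕ 0b11111011 = 0b10101111.
P[2]: D(K, 0b01100100) = 0b00001001; 0b00001001 ⊕ 0b10101111 = 0b10100110.
P[3]: D(K, 0b10110111) = 0b01011100; 0b01011100 ⊕ 0b01100100 = 0b00111000.
P[4]: D(K, 0b11001010) = 0b01101111; 0b01101111 ⊕ 0b10110111 = 0b11011000.

P[1] = 0b10101111, P[2] = 0b10100110, P[3] = 0b00111000, P[4] = 0b11011000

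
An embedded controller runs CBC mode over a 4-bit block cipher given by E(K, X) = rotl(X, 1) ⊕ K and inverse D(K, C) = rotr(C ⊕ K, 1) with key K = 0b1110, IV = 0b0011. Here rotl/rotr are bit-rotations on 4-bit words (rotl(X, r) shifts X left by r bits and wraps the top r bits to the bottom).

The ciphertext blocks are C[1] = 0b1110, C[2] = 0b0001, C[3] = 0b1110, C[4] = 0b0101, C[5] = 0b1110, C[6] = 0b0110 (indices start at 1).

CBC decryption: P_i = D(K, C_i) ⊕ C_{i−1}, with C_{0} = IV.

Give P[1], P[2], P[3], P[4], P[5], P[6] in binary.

P[1] = 0b0011, P[2] = 0b0001, P[3] = 0b0001, P[4] = 0b0011, P[5] = 0b0101, P[6] = 0b1010

P[1]: D(K, 0b1110) = 0b0000; 0b0000 ⊕ 0b0011 = 0b0011.
P[2]: D(K, 0b0001) = 0b1111; 0b1111 ⊕ 0b1110 = 0b0001.
P[3]: D(K, 0b1110) = 0b0000; 0b0000 ⊕ 0b0001 = 0b0001.
P[4]: D(K, 0b0101) = 0b1101; 0b1101 ⊕ 0b1110 = 0b0011.
P[5]: D(K, 0b1110) = 0b0000; 0b0000 ⊕ 0b0101 = 0b0101.
P[6]: D(K, 0b0110) = 0b0100; 0b0100 ⊕ 0b1110 = 0b1010.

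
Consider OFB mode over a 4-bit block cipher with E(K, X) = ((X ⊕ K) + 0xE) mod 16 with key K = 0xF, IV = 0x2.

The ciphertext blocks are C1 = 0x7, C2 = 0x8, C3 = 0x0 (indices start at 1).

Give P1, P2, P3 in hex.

OFB decryption: S_i = E(K, S_{i−1}) with S_{0} = IV; P_i = C_i ⊕ S_i.
P1: S = E(K, 0x2) = 0xB; 0x7 ⊕ 0xB = 0xC.
P2: S = E(K, 0xB) = 0x2; 0x8 ⊕ 0x2 = 0xA.
P3: S = E(K, 0x2) = 0xB; 0x0 ⊕ 0xB = 0xB.

P1 = 0xC, P2 = 0xA, P3 = 0xB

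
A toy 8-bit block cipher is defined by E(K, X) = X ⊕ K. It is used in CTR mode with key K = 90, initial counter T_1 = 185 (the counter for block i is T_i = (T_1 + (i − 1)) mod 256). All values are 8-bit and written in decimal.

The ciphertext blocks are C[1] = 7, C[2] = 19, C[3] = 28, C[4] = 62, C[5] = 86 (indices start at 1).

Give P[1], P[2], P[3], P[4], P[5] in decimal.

P[1] = 228, P[2] = 243, P[3] = 253, P[4] = 216, P[5] = 177

CTR decryption: S_i = E(K, T_i) where T_i is the counter for block i; P_i = C_i ⊕ S_i.
P[1]: T = 185, S = E(K, T) = 227; 7 ⊕ 227 = 228.
P[2]: T = 186, S = E(K, T) = 224; 19 ⊕ 224 = 243.
P[3]: T = 187, S = E(K, T) = 225; 28 ⊕ 225 = 253.
P[4]: T = 188, S = E(K, T) = 230; 62 ⊕ 230 = 216.
P[5]: T = 189, S = E(K, T) = 231; 86 ⊕ 231 = 177.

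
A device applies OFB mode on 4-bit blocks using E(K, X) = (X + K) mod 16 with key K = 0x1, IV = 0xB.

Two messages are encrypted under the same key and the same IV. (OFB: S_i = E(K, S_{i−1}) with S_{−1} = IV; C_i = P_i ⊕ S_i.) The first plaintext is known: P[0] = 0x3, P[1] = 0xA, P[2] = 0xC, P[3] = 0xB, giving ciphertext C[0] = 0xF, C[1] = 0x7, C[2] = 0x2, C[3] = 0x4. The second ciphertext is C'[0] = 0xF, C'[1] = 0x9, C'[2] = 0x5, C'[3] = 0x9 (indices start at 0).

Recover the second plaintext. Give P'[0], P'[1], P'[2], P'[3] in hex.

P'[0] = 0x3, P'[1] = 0x4, P'[2] = 0xB, P'[3] = 0x6

In OFB with a reused IV, both messages share the same keystream S_i, so C_i ⊕ C'_i = P_i ⊕ P'_i and thus P'_i = P_i ⊕ C_i ⊕ C'_i.
P'[0]: 0x3 ⊕ 0xF ⊕ 0xF = 0x3.
P'[1]: 0xA ⊕ 0x7 ⊕ 0x9 = 0x4.
P'[2]: 0xC ⊕ 0x2 ⊕ 0x5 = 0xB.
P'[3]: 0xB ⊕ 0x4 ⊕ 0x9 = 0x6.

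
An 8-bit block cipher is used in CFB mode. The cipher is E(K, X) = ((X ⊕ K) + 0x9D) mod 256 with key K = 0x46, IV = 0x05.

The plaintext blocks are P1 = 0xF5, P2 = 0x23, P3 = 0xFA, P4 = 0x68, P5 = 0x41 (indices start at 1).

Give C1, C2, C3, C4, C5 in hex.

C1 = 0x15, C2 = 0xD3, C3 = 0xC8, C4 = 0x43, C5 = 0xE3

CFB encryption: C_i = P_i ⊕ E(K, C_{i−1}), with C_{0} = IV.
C1: E(K, 0x05) = 0xE0; 0xF5 ⊕ 0xE0 = 0x15.
C2: E(K, 0x15) = 0xF0; 0x23 ⊕ 0xF0 = 0xD3.
C3: E(K, 0xD3) = 0x32; 0xFA ⊕ 0x32 = 0xC8.
C4: E(K, 0xC8) = 0x2B; 0x68 ⊕ 0x2B = 0x43.
C5: E(K, 0x43) = 0xA2; 0x41 ⊕ 0xA2 = 0xE3.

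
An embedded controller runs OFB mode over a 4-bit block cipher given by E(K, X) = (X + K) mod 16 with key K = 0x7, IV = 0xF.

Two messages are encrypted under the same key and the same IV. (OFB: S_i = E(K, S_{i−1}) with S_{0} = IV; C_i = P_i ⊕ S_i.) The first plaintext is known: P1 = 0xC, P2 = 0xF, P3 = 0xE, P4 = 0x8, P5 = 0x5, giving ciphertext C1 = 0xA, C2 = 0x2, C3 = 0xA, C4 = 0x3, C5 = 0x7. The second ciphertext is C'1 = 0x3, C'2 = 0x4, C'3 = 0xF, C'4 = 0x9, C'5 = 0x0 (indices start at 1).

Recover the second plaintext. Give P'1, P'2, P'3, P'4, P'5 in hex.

P'1 = 0x5, P'2 = 0x9, P'3 = 0xB, P'4 = 0x2, P'5 = 0x2

In OFB with a reused IV, both messages share the same keystream S_i, so C_i ⊕ C'_i = P_i ⊕ P'_i and thus P'_i = P_i ⊕ C_i ⊕ C'_i.
P'1: 0xC ⊕ 0xA ⊕ 0x3 = 0x5.
P'2: 0xF ⊕ 0x2 ⊕ 0x4 = 0x9.
P'3: 0xE ⊕ 0xA ⊕ 0xF = 0xB.
P'4: 0x8 ⊕ 0x3 ⊕ 0x9 = 0x2.
P'5: 0x5 ⊕ 0x7 ⊕ 0x0 = 0x2.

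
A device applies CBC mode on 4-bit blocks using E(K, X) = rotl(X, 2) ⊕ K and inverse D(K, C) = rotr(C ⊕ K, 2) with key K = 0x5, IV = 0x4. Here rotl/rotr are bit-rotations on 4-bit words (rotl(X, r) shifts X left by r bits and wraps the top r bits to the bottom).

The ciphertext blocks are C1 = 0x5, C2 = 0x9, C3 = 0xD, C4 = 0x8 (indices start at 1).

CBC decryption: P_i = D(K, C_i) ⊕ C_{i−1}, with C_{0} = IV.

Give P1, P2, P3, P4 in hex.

P1: D(K, 0x5) = 0x0; 0x0 ⊕ 0x4 = 0x4.
P2: D(K, 0x9) = 0x3; 0x3 ⊕ 0x5 = 0x6.
P3: D(K, 0xD) = 0x2; 0x2 ⊕ 0x9 = 0xB.
P4: D(K, 0x8) = 0x7; 0x7 ⊕ 0xD = 0xA.

P1 = 0x4, P2 = 0x6, P3 = 0xB, P4 = 0xA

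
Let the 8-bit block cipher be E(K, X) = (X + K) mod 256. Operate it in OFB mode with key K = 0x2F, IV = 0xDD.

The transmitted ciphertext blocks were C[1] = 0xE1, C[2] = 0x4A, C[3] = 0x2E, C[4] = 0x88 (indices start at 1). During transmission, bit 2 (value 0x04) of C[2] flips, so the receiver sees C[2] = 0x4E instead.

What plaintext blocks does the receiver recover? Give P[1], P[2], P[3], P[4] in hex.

P[1] = 0xED, P[2] = 0x75, P[3] = 0x44, P[4] = 0x11

OFB decryption: S_i = E(K, S_{i−1}) with S_{0} = IV; P_i = C_i ⊕ S_i.
Only C[2] changed, to 0x4E. In OFB, a change in C_i flips the same bit in P_i only; the keystream is unaffected. Decrypting the received ciphertext:
P[1]: S = E(K, 0xDD) = 0x0C; 0xE1 ⊕ 0x0C = 0xED.
P[2]: S = E(K, 0x0C) = 0x3B; 0x4E ⊕ 0x3B = 0x75.
P[3]: S = E(K, 0x3B) = 0x6A; 0x2E ⊕ 0x6A = 0x44.
P[4]: S = E(K, 0x6A) = 0x99; 0x88 ⊕ 0x99 = 0x11.
Blocks that differ from the original plaintext: P[2].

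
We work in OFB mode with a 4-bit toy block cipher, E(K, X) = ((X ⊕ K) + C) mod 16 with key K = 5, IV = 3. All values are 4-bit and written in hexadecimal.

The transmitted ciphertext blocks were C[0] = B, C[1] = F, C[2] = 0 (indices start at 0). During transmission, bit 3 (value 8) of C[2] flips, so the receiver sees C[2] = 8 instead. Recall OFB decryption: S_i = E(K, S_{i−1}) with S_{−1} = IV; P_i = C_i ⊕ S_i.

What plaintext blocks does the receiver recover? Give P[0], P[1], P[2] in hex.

Only C[2] changed, to 8. In OFB, a change in C_i flips the same bit in P_i only; the keystream is unaffected. Decrypting the received ciphertext:
P[0]: S = E(K, 3) = 2; B ⊕ 2 = 9.
P[1]: S = E(K, 2) = 3; F ⊕ 3 = C.
P[2]: S = E(K, 3) = 2; 8 ⊕ 2 = A.
Blocks that differ from the original plaintext: P[2].

P[0] = 9, P[1] = C, P[2] = A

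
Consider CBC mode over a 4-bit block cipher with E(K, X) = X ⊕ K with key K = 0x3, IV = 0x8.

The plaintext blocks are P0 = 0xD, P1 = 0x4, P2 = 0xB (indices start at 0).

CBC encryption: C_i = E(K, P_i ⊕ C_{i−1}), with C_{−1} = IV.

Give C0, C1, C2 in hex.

C0: P0 ⊕ 0x8 = 0x5; E(K, 0x5) = 0x6.
C1: P1 ⊕ 0x6 = 0x2; E(K, 0x2) = 0x1.
C2: P2 ⊕ 0x1 = 0xA; E(K, 0xA) = 0x9.

C0 = 0x6, C1 = 0x1, C2 = 0x9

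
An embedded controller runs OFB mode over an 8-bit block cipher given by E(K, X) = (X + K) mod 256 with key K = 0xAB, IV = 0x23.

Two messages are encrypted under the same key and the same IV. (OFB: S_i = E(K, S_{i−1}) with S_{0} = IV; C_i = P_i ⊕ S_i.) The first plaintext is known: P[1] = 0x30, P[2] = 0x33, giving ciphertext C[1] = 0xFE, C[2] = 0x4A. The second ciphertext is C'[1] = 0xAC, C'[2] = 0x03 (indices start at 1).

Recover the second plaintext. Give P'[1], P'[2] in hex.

In OFB with a reused IV, both messages share the same keystream S_i, so C_i ⊕ C'_i = P_i ⊕ P'_i and thus P'_i = P_i ⊕ C_i ⊕ C'_i.
P'[1]: 0x30 ⊕ 0xFE ⊕ 0xAC = 0x62.
P'[2]: 0x33 ⊕ 0x4A ⊕ 0x03 = 0x7A.

P'[1] = 0x62, P'[2] = 0x7A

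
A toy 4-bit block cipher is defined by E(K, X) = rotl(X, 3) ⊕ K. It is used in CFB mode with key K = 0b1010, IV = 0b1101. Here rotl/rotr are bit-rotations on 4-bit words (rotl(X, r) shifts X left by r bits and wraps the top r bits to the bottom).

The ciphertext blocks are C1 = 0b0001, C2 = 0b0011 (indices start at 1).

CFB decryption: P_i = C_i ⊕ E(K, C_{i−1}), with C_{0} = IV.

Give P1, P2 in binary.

P1: E(K, 0b1101) = 0b0100; 0b0001 ⊕ 0b0100 = 0b0101.
P2: E(K, 0b0001) = 0b0010; 0b0011 ⊕ 0b0010 = 0b0001.

P1 = 0b0101, P2 = 0b0001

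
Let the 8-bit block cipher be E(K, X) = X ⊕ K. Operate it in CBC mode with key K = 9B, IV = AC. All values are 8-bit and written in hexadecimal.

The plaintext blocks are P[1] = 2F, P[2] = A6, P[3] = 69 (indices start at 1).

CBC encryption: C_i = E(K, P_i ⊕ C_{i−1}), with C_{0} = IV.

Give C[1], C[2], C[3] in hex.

C[1] = 18, C[2] = 25, C[3] = D7

C[1]: P[1] ⊕ AC = 83; E(K, 83) = 18.
C[2]: P[2] ⊕ 18 = BE; E(K, BE) = 25.
C[3]: P[3] ⊕ 25 = 4C; E(K, 4C) = D7.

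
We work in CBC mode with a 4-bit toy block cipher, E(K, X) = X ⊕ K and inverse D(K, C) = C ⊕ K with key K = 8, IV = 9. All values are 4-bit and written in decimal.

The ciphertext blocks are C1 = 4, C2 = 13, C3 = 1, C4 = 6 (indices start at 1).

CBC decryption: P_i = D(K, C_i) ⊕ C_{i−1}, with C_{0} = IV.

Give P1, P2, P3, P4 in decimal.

P1: D(K, 4) = 12; 12 ⊕ 9 = 5.
P2: D(K, 13) = 5; 5 ⊕ 4 = 1.
P3: D(K, 1) = 9; 9 ⊕ 13 = 4.
P4: D(K, 6) = 14; 14 ⊕ 1 = 15.

P1 = 5, P2 = 1, P3 = 4, P4 = 15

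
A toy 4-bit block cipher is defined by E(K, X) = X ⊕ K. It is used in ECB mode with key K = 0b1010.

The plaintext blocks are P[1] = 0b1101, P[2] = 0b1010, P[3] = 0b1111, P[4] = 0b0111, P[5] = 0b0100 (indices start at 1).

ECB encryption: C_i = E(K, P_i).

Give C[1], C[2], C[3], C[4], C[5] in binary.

C[1] = 0b0111, C[2] = 0b0000, C[3] = 0b0101, C[4] = 0b1101, C[5] = 0b1110

C[1]: E(K, 0b1101) = 0b0111.
C[2]: E(K, 0b1010) = 0b0000.
C[3]: E(K, 0b1111) = 0b0101.
C[4]: E(K, 0b0111) = 0b1101.
C[5]: E(K, 0b0100) = 0b1110.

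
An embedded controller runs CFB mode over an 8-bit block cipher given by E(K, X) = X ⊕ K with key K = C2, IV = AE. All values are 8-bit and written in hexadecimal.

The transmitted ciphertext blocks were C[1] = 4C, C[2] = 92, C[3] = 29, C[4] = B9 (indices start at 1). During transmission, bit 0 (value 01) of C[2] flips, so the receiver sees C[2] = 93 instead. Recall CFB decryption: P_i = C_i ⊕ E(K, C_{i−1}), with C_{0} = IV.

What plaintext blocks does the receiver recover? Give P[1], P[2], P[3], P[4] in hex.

P[1] = 20, P[2] = 1D, P[3] = 78, P[4] = 52

Only C[2] changed, to 93. In CFB, a change in C_i flips the same bit in P_i and garbles P_{i+1}. Decrypting the received ciphertext:
P[1]: E(K, AE) = 6C; 4C ⊕ 6C = 20.
P[2]: E(K, 4C) = 8E; 93 ⊕ 8E = 1D.
P[3]: E(K, 93) = 51; 29 ⊕ 51 = 78.
P[4]: E(K, 29) = EB; B9 ⊕ EB = 52.
Blocks that differ from the original plaintext: P[2], P[3].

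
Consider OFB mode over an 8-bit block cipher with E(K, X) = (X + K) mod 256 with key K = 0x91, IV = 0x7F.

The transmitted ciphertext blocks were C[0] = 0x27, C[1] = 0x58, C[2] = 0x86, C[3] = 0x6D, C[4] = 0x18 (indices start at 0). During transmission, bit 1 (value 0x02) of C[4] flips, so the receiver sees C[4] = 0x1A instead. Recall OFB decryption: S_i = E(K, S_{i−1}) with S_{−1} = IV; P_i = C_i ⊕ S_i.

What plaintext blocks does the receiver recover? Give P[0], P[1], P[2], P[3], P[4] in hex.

Only C[4] changed, to 0x1A. In OFB, a change in C_i flips the same bit in P_i only; the keystream is unaffected. Decrypting the received ciphertext:
P[0]: S = E(K, 0x7F) = 0x10; 0x27 ⊕ 0x10 = 0x37.
P[1]: S = E(K, 0x10) = 0xA1; 0x58 ⊕ 0xA1 = 0xF9.
P[2]: S = E(K, 0xA1) = 0x32; 0x86 ⊕ 0x32 = 0xB4.
P[3]: S = E(K, 0x32) = 0xC3; 0x6D ⊕ 0xC3 = 0xAE.
P[4]: S = E(K, 0xC3) = 0x54; 0x1A ⊕ 0x54 = 0x4E.
Blocks that differ from the original plaintext: P[4].

P[0] = 0x37, P[1] = 0xF9, P[2] = 0xB4, P[3] = 0xAE, P[4] = 0x4E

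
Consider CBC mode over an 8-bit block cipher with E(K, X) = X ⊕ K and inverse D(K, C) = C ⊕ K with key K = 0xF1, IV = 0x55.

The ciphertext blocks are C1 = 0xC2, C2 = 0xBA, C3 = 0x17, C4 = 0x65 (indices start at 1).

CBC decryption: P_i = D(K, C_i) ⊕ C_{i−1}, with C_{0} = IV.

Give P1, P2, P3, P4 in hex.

P1: D(K, 0xC2) = 0x33; 0x33 ⊕ 0x55 = 0x66.
P2: D(K, 0xBA) = 0x4B; 0x4B ⊕ 0xC2 = 0x89.
P3: D(K, 0x17) = 0xE6; 0xE6 ⊕ 0xBA = 0x5C.
P4: D(K, 0x65) = 0x94; 0x94 ⊕ 0x17 = 0x83.

P1 = 0x66, P2 = 0x89, P3 = 0x5C, P4 = 0x83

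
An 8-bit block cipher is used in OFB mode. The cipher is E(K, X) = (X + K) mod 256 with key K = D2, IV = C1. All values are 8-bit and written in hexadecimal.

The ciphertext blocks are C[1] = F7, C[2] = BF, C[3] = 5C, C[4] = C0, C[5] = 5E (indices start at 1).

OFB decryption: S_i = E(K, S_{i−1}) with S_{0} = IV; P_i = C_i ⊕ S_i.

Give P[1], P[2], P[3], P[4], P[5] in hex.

P[1]: S = E(K, C1) = 93; F7 ⊕ 93 = 64.
P[2]: S = E(K, 93) = 65; BF ⊕ 65 = DA.
P[3]: S = E(K, 65) = 37; 5C ⊕ 37 = 6B.
P[4]: S = E(K, 37) = 09; C0 ⊕ 09 = C9.
P[5]: S = E(K, 09) = DB; 5E ⊕ DB = 85.

P[1] = 64, P[2] = DA, P[3] = 6B, P[4] = C9, P[5] = 85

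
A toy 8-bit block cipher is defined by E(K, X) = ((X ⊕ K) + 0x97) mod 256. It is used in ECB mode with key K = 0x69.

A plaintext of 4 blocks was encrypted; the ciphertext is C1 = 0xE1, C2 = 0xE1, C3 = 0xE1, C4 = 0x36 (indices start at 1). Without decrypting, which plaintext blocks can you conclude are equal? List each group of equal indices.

P1 = P2 = P3

ECB encrypts each block independently with the same key, so equal ciphertext blocks imply equal plaintext blocks.
C1 = C2 = C3 = 0xE1, so P1 = P2 = P3.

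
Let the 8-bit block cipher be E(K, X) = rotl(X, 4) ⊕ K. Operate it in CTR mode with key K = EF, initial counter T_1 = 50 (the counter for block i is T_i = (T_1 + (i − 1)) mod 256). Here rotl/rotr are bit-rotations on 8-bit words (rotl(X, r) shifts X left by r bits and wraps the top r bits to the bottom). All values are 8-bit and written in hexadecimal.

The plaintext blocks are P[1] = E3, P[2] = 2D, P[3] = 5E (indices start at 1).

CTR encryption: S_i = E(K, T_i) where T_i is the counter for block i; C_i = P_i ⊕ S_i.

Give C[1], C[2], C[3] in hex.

C[1]: T = 50, S = E(K, T) = EA; E3 ⊕ EA = 09.
C[2]: T = 51, S = E(K, T) = FA; 2D ⊕ FA = D7.
C[3]: T = 52, S = E(K, T) = CA; 5E ⊕ CA = 94.

C[1] = 09, C[2] = D7, C[3] = 94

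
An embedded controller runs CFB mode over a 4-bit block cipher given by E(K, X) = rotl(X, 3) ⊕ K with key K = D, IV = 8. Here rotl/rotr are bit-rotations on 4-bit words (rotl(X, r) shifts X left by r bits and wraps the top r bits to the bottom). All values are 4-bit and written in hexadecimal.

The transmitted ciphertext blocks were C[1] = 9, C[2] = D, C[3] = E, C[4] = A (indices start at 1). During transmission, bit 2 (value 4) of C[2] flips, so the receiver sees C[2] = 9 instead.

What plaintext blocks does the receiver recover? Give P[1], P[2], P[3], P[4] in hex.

CFB decryption: P_i = C_i ⊕ E(K, C_{i−1}), with C_{0} = IV.
Only C[2] changed, to 9. In CFB, a change in C_i flips the same bit in P_i and garbles P_{i+1}. Decrypting the received ciphertext:
P[1]: E(K, 8) = 9; 9 ⊕ 9 = 0.
P[2]: E(K, 9) = 1; 9 ⊕ 1 = 8.
P[3]: E(K, 9) = 1; E ⊕ 1 = F.
P[4]: E(K, E) = A; A ⊕ A = 0.
Blocks that differ from the original plaintext: P[2], P[3].

P[1] = 0, P[2] = 8, P[3] = F, P[4] = 0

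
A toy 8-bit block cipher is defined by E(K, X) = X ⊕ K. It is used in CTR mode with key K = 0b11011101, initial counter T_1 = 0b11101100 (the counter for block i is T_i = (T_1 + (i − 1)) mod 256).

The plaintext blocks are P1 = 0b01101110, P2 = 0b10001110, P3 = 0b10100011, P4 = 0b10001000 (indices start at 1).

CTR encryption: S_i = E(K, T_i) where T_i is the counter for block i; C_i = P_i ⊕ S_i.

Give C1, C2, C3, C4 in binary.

C1: T = 0b11101100, S = E(K, T) = 0b00110001; 0b01101110 ⊕ 0b00110001 = 0b01011111.
C2: T = 0b11101101, S = E(K, T) = 0b00110000; 0b10001110 ⊕ 0b00110000 = 0b10111110.
C3: T = 0b11101110, S = E(K, T) = 0b00110011; 0b10100011 ⊕ 0b00110011 = 0b10010000.
C4: T = 0b11101111, S = E(K, T) = 0b00110010; 0b10001000 ⊕ 0b00110010 = 0b10111010.

C1 = 0b01011111, C2 = 0b10111110, C3 = 0b10010000, C4 = 0b10111010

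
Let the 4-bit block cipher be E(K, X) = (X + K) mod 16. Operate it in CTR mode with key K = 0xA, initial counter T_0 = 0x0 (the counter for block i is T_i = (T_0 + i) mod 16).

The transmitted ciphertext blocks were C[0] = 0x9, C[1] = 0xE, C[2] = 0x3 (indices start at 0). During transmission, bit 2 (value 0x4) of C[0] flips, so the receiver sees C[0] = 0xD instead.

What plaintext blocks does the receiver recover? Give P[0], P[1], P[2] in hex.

CTR decryption: S_i = E(K, T_i) where T_i is the counter for block i; P_i = C_i ⊕ S_i.
Only C[0] changed, to 0xD. In CTR, a change in C_i flips the same bit in P_i only; the keystream is unaffected. Decrypting the received ciphertext:
P[0]: T = 0x0, S = E(K, T) = 0xA; 0xD ⊕ 0xA = 0x7.
P[1]: T = 0x1, S = E(K, T) = 0xB; 0xE ⊕ 0xB = 0x5.
P[2]: T = 0x2, S = E(K, T) = 0xC; 0x3 ⊕ 0xC = 0xF.
Blocks that differ from the original plaintext: P[0].

P[0] = 0x7, P[1] = 0x5, P[2] = 0xF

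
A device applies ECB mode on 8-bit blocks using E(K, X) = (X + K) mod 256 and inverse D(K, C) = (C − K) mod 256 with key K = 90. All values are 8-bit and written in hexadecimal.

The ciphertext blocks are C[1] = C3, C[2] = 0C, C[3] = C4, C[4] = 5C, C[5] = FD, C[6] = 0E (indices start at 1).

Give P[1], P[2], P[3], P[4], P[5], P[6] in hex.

ECB decryption: P_i = D(K, C_i).
P[1]: D(K, C3) = 33.
P[2]: D(K, 0C) = 7C.
P[3]: D(K, C4) = 34.
P[4]: D(K, 5C) = CC.
P[5]: D(K, FD) = 6D.
P[6]: D(K, 0E) = 7E.

P[1] = 33, P[2] = 7C, P[3] = 34, P[4] = CC, P[5] = 6D, P[6] = 7E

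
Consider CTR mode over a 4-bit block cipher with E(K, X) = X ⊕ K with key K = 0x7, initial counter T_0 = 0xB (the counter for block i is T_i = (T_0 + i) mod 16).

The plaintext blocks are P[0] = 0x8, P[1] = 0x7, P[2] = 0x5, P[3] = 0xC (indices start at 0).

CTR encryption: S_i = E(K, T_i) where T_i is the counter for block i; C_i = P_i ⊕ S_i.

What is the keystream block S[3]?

C[0]: T = 0xB, S = E(K, T) = 0xC; 0x8 ⊕ 0xC = 0x4.
C[1]: T = 0xC, S = E(K, T) = 0xB; 0x7 ⊕ 0xB = 0xC.
C[2]: T = 0xD, S = E(K, T) = 0xA; 0x5 ⊕ 0xA = 0xF.
C[3]: T = 0xE, S = E(K, T) = 0x9; 0xC ⊕ 0x9 = 0x5.
So S[3] = 0x9.

0x9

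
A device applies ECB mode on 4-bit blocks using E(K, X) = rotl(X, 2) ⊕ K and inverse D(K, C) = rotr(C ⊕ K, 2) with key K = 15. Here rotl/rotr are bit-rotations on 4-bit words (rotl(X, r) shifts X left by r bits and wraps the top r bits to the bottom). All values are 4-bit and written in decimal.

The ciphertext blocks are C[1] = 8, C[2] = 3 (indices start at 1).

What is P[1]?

P[1] = 13

ECB decryption: P_i = D(K, C_i).
P[1]: D(K, 8) = 13.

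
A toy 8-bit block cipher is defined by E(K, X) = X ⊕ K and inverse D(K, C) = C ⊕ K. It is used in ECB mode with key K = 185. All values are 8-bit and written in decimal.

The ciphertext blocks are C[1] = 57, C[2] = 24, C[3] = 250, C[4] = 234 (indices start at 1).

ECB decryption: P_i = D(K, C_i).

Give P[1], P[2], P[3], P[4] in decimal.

P[1]: D(K, 57) = 128.
P[2]: D(K, 24) = 161.
P[3]: D(K, 250) = 67.
P[4]: D(K, 234) = 83.

P[1] = 128, P[2] = 161, P[3] = 67, P[4] = 83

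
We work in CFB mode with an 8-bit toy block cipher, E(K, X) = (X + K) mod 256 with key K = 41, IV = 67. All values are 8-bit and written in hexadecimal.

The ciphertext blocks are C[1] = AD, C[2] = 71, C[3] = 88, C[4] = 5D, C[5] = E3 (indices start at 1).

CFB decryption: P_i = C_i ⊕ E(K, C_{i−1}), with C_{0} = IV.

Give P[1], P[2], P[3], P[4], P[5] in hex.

P[1]: E(K, 67) = A8; AD ⊕ A8 = 05.
P[2]: E(K, AD) = EE; 71 ⊕ EE = 9F.
P[3]: E(K, 71) = B2; 88 ⊕ B2 = 3A.
P[4]: E(K, 88) = C9; 5D ⊕ C9 = 94.
P[5]: E(K, 5D) = 9E; E3 ⊕ 9E = 7D.

P[1] = 05, P[2] = 9F, P[3] = 3A, P[4] = 94, P[5] = 7D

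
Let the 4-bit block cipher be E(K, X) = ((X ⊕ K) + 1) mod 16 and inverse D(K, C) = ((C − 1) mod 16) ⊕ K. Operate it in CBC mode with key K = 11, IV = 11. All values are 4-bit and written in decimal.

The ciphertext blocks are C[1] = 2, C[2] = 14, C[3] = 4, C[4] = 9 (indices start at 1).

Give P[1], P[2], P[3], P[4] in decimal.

CBC decryption: P_i = D(K, C_i) ⊕ C_{i−1}, with C_{0} = IV.
P[1]: D(K, 2) = 10; 10 ⊕ 11 = 1.
P[2]: D(K, 14) = 6; 6 ⊕ 2 = 4.
P[3]: D(K, 4) = 8; 8 ⊕ 14 = 6.
P[4]: D(K, 9) = 3; 3 ⊕ 4 = 7.

P[1] = 1, P[2] = 4, P[3] = 6, P[4] = 7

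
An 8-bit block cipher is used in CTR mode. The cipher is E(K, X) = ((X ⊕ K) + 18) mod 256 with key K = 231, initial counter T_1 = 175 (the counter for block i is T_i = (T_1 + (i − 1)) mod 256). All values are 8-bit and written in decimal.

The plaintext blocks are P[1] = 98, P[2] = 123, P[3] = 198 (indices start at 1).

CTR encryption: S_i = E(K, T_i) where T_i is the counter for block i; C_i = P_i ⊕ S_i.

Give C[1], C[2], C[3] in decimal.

C[1]: T = 175, S = E(K, T) = 90; 98 ⊕ 90 = 56.
C[2]: T = 176, S = E(K, T) = 105; 123 ⊕ 105 = 18.
C[3]: T = 177, S = E(K, T) = 104; 198 ⊕ 104 = 174.

C[1] = 56, C[2] = 18, C[3] = 174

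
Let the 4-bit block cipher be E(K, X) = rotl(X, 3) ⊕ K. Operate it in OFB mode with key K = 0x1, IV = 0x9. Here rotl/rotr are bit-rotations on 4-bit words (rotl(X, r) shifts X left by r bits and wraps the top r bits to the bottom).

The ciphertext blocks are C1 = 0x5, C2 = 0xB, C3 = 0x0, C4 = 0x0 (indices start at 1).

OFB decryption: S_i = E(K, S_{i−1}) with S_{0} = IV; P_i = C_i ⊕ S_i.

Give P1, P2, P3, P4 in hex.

P1: S = E(K, 0x9) = 0xD; 0x5 ⊕ 0xD = 0x8.
P2: S = E(K, 0xD) = 0xF; 0xB ⊕ 0xF = 0x4.
P3: S = E(K, 0xF) = 0xE; 0x0 ⊕ 0xE = 0xE.
P4: S = E(K, 0xE) = 0x6; 0x0 ⊕ 0x6 = 0x6.

P1 = 0x8, P2 = 0x4, P3 = 0xE, P4 = 0x6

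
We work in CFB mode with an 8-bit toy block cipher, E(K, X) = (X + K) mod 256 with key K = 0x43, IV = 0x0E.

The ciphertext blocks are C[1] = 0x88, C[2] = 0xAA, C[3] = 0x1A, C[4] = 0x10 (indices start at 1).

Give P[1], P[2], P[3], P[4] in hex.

CFB decryption: P_i = C_i ⊕ E(K, C_{i−1}), with C_{0} = IV.
P[1]: E(K, 0x0E) = 0x51; 0x88 ⊕ 0x51 = 0xD9.
P[2]: E(K, 0x88) = 0xCB; 0xAA ⊕ 0xCB = 0x61.
P[3]: E(K, 0xAA) = 0xED; 0x1A ⊕ 0xED = 0xF7.
P[4]: E(K, 0x1A) = 0x5D; 0x10 ⊕ 0x5D = 0x4D.

P[1] = 0xD9, P[2] = 0x61, P[3] = 0xF7, P[4] = 0x4D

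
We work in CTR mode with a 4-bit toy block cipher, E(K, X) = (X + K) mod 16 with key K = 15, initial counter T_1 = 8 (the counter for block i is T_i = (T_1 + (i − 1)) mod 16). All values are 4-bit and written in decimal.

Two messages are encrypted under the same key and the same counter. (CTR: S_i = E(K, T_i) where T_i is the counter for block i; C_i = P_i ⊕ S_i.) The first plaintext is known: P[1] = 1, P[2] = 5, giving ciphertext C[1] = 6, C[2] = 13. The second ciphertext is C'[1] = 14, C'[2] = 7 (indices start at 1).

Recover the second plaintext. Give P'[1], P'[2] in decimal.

P'[1] = 9, P'[2] = 15

In CTR with a reused counter, both messages share the same keystream S_i, so C_i ⊕ C'_i = P_i ⊕ P'_i and thus P'_i = P_i ⊕ C_i ⊕ C'_i.
P'[1]: 1 ⊕ 6 ⊕ 14 = 9.
P'[2]: 5 ⊕ 13 ⊕ 7 = 15.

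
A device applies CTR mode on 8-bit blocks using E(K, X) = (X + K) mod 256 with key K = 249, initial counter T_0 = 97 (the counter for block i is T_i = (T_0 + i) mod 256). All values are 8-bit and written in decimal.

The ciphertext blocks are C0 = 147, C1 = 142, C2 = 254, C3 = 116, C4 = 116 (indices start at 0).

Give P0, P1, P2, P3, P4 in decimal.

P0 = 201, P1 = 213, P2 = 162, P3 = 41, P4 = 42

CTR decryption: S_i = E(K, T_i) where T_i is the counter for block i; P_i = C_i ⊕ S_i.
P0: T = 97, S = E(K, T) = 90; 147 ⊕ 90 = 201.
P1: T = 98, S = E(K, T) = 91; 142 ⊕ 91 = 213.
P2: T = 99, S = E(K, T) = 92; 254 ⊕ 92 = 162.
P3: T = 100, S = E(K, T) = 93; 116 ⊕ 93 = 41.
P4: T = 101, S = E(K, T) = 94; 116 ⊕ 94 = 42.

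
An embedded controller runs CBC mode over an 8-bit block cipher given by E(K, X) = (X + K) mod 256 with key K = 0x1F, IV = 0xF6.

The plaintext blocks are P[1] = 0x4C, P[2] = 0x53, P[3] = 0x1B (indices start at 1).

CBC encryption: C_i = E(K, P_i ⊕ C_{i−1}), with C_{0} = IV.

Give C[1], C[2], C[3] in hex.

C[1]: P[1] ⊕ 0xF6 = 0xBA; E(K, 0xBA) = 0xD9.
C[2]: P[2] ⊕ 0xD9 = 0x8A; E(K, 0x8A) = 0xA9.
C[3]: P[3] ⊕ 0xA9 = 0xB2; E(K, 0xB2) = 0xD1.

C[1] = 0xD9, C[2] = 0xA9, C[3] = 0xD1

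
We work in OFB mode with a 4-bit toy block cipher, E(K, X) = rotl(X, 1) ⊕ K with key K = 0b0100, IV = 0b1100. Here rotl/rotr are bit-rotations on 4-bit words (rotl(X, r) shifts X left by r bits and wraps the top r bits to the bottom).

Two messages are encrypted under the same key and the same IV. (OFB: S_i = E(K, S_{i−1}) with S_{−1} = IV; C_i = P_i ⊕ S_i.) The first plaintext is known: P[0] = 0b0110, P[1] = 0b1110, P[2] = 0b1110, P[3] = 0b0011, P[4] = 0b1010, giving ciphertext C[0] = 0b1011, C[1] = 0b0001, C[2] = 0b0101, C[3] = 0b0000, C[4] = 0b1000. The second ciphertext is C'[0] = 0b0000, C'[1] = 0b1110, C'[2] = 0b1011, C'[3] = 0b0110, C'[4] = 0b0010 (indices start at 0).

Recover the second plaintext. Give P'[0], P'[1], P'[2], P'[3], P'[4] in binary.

In OFB with a reused IV, both messages share the same keystream S_i, so C_i ⊕ C'_i = P_i ⊕ P'_i and thus P'_i = P_i ⊕ C_i ⊕ C'_i.
P'[0]: 0b0110 ⊕ 0b1011 ⊕ 0b0000 = 0b1101.
P'[1]: 0b1110 ⊕ 0b0001 ⊕ 0b1110 = 0b0001.
P'[2]: 0b1110 ⊕ 0b0101 ⊕ 0b1011 = 0b0000.
P'[3]: 0b0011 ⊕ 0b0000 ⊕ 0b0110 = 0b0101.
P'[4]: 0b1010 ⊕ 0b1000 ⊕ 0b0010 = 0b0000.

P'[0] = 0b1101, P'[1] = 0b0001, P'[2] = 0b0000, P'[3] = 0b0101, P'[4] = 0b0000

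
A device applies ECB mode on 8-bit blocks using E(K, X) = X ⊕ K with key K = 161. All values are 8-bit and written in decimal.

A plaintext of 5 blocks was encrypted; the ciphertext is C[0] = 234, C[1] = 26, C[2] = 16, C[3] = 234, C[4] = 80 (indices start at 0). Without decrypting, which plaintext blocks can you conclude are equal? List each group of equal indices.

P[0] = P[3]

ECB encrypts each block independently with the same key, so equal ciphertext blocks imply equal plaintext blocks.
C[0] = C[3] = 234, so P[0] = P[3].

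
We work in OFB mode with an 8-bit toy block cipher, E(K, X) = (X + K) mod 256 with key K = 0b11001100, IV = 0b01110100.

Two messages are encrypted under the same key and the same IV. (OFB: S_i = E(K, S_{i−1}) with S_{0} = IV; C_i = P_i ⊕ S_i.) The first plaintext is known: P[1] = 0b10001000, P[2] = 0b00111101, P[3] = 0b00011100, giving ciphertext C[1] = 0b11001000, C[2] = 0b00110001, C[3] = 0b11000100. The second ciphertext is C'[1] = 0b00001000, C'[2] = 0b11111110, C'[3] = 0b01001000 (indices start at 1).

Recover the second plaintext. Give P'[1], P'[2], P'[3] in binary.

P'[1] = 0b01001000, P'[2] = 0b11110010, P'[3] = 0b10010000

In OFB with a reused IV, both messages share the same keystream S_i, so C_i ⊕ C'_i = P_i ⊕ P'_i and thus P'_i = P_i ⊕ C_i ⊕ C'_i.
P'[1]: 0b10001000 ⊕ 0b11001000 ⊕ 0b00001000 = 0b01001000.
P'[2]: 0b00111101 ⊕ 0b00110001 ⊕ 0b11111110 = 0b11110010.
P'[3]: 0b00011100 ⊕ 0b11000100 ⊕ 0b01001000 = 0b10010000.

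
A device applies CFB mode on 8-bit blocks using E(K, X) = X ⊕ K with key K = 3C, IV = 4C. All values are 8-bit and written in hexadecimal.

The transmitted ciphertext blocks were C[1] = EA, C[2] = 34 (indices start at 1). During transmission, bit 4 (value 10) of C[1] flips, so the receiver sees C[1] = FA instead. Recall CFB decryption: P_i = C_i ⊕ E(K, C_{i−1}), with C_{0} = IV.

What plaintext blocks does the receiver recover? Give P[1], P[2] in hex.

P[1] = 8A, P[2] = F2

Only C[1] changed, to FA. In CFB, a change in C_i flips the same bit in P_i and garbles P_{i+1}. Decrypting the received ciphertext:
P[1]: E(K, 4C) = 70; FA ⊕ 70 = 8A.
P[2]: E(K, FA) = C6; 34 ⊕ C6 = F2.
Blocks that differ from the original plaintext: P[1], P[2].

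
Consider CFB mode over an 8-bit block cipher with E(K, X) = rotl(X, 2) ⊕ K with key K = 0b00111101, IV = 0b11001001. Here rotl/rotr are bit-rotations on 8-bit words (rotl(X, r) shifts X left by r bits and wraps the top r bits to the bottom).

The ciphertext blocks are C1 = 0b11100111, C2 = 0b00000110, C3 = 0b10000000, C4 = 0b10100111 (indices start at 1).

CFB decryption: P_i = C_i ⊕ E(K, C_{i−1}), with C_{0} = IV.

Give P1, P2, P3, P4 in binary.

P1: E(K, 0b11001001) = 0b00011010; 0b11100111 ⊕ 0b00011010 = 0b11111101.
P2: E(K, 0b11100111) = 0b10100010; 0b00000110 ⊕ 0b10100010 = 0b10100100.
P3: E(K, 0b00000110) = 0b00100101; 0b10000000 ⊕ 0b00100101 = 0b10100101.
P4: E(K, 0b10000000) = 0b00111111; 0b10100111 ⊕ 0b00111111 = 0b10011000.

P1 = 0b11111101, P2 = 0b10100100, P3 = 0b10100101, P4 = 0b10011000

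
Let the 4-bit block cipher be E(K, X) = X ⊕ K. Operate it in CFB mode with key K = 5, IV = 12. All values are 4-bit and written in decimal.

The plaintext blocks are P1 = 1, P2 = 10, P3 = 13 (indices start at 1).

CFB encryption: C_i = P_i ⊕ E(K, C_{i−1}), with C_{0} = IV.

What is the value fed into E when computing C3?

C1: E(K, 12) = 9; 1 ⊕ 9 = 8.
C2: E(K, 8) = 13; 10 ⊕ 13 = 7.
C3: E(K, 7) = 2; 13 ⊕ 2 = 15.
So the input to E for block 3 is 7.

7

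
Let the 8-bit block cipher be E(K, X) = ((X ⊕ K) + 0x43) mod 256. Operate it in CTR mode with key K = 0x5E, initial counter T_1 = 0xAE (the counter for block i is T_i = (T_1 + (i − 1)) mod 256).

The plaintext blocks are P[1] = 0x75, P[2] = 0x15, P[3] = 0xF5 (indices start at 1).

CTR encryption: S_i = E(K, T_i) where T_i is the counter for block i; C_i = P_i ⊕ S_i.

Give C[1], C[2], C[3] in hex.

C[1] = 0x46, C[2] = 0x21, C[3] = 0xC4

C[1]: T = 0xAE, S = E(K, T) = 0x33; 0x75 ⊕ 0x33 = 0x46.
C[2]: T = 0xAF, S = E(K, T) = 0x34; 0x15 ⊕ 0x34 = 0x21.
C[3]: T = 0xB0, S = E(K, T) = 0x31; 0xF5 ⊕ 0x31 = 0xC4.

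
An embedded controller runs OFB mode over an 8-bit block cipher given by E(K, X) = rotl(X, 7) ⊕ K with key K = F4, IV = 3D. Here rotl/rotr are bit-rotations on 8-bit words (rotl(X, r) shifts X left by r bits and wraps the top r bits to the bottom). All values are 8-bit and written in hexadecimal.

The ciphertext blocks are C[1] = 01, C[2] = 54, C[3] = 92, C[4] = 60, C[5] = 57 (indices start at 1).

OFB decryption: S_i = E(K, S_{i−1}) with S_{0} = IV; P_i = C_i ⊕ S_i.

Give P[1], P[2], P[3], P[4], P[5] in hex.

P[1]: S = E(K, 3D) = 6A; 01 ⊕ 6A = 6B.
P[2]: S = E(K, 6A) = C1; 54 ⊕ C1 = 95.
P[3]: S = E(K, C1) = 14; 92 ⊕ 14 = 86.
P[4]: S = E(K, 14) = FE; 60 ⊕ FE = 9E.
P[5]: S = E(K, FE) = 8B; 57 ⊕ 8B = DC.

P[1] = 6B, P[2] = 95, P[3] = 86, P[4] = 9E, P[5] = DC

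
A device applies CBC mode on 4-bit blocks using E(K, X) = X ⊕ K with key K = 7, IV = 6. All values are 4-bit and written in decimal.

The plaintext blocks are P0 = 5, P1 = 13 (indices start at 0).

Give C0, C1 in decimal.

CBC encryption: C_i = E(K, P_i ⊕ C_{i−1}), with C_{−1} = IV.
C0: P0 ⊕ 6 = 3; E(K, 3) = 4.
C1: P1 ⊕ 4 = 9; E(K, 9) = 14.

C0 = 4, C1 = 14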